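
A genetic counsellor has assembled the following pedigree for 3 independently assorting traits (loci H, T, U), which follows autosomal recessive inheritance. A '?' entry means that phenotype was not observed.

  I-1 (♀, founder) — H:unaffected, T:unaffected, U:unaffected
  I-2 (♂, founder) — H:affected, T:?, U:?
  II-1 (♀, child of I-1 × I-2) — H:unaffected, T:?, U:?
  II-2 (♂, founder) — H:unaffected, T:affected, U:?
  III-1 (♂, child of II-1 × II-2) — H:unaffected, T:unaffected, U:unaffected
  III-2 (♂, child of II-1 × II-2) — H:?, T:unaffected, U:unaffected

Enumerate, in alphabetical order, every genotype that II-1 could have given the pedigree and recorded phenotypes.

II-1 ∈ {Hh TT UU, Hh TT Uu, Hh TT uu, Hh Tt UU, Hh Tt Uu, Hh Tt uu}

H/I-1 un ·: HH|Hh
H/I-2 aff ·: hh
H/II-1 un I-1×I-2: Hh
H/II-2 un ·: HH|Hh
H/III-1 un II-1×II-2: HH|Hh
H/III-2 ? II-1×II-2: HH|Hh|hh
⇒ H over [I-1,I-2,II-1,II-2,III-1,III-2]: 20 consistent
T/I-1 un ·: TT|Tt
T/I-2 ? ·: TT|Tt|tt
T/II-1 ? I-1×I-2: TT|Tt
T/II-2 aff ·: tt
T/III-1 un II-1×II-2: Tt
T/III-2 un II-1×II-2: Tt
⇒ T over [I-1,I-2,II-1,II-2,III-1,III-2]: 9 consistent
U/I-1 un ·: UU|Uu
U/I-2 ? ·: UU|Uu|uu
U/II-1 ? I-1×I-2: UU|Uu|uu
U/II-2 ? ·: UU|Uu|uu
U/III-1 un II-1×II-2: UU|Uu
U/III-2 un II-1×II-2: UU|Uu
⇒ U over [I-1,I-2,II-1,II-2,III-1,III-2]: 73 consistent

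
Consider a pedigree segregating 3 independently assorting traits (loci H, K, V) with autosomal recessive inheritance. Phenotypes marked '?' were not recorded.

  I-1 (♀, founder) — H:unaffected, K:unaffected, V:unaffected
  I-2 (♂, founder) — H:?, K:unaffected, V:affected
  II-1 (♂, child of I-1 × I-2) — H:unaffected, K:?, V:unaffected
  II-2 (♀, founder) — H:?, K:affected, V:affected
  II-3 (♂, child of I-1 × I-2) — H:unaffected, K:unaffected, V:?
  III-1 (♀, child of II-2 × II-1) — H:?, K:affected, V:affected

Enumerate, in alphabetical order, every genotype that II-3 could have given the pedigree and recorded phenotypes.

II-3 ∈ {HH KK Vv, HH KK vv, HH Kk Vv, HH Kk vv, Hh KK Vv, Hh KK vv, Hh Kk Vv, Hh Kk vv}

H/I-1 un ·: HH|Hh
H/I-2 ? ·: HH|Hh|hh
H/II-1 un I-1×I-2: HH|Hh
H/II-2 ? ·: HH|Hh|hh
H/II-3 un I-1×I-2: HH|Hh
H/III-1 ? II-2×II-1: HH|Hh|hh
⇒ H over [I-1,I-2,II-1,II-2,II-3,III-1]: 84 consistent
K/I-1 un ·: KK|Kk
K/I-2 un ·: KK|Kk
K/II-1 ? I-1×I-2: Kk|kk
K/II-2 aff ·: kk
K/II-3 un I-1×I-2: KK|Kk
K/III-1 aff II-2×II-1: kk
⇒ K over [I-1,I-2,II-1,II-2,II-3,III-1]: 8 consistent
V/I-1 un ·: VV|Vv
V/I-2 aff ·: vv
V/II-1 un I-1×I-2: Vv
V/II-2 aff ·: vv
V/II-3 ? I-1×I-2: Vv|vv
V/III-1 aff II-2×II-1: vv
⇒ V over [I-1,I-2,II-1,II-2,II-3,III-1]: 3 consistent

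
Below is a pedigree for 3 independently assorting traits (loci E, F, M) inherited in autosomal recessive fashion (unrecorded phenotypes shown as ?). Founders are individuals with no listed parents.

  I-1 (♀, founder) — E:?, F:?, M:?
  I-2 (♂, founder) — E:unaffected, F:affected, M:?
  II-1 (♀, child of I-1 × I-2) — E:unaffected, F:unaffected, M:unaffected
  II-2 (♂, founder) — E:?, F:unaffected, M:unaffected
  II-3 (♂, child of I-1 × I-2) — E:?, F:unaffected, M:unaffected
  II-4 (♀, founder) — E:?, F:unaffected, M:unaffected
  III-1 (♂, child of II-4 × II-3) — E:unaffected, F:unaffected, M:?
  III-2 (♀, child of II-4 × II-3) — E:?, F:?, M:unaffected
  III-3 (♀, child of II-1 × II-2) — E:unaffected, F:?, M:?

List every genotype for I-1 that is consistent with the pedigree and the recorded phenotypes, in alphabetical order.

I-1 ∈ {EE FF MM, EE FF Mm, EE FF mm, EE Ff MM, EE Ff Mm, EE Ff mm, Ee FF MM, Ee FF Mm, Ee FF mm, Ee Ff MM, Ee Ff Mm, Ee Ff mm, ee FF MM, ee FF Mm, ee FF mm, ee Ff MM, ee Ff Mm, ee Ff mm}

E/I-1 ? ·: EE|Ee|ee
E/I-2 un ·: EE|Ee
E/II-1 un I-1×I-2: EE|Ee
E/II-2 ? ·: EE|Ee|ee
E/II-3 ? I-1×I-2: EE|Ee|ee
E/II-4 ? ·: EE|Ee|ee
E/III-1 un II-4×II-3: EE|Ee
E/III-2 ? II-4×II-3: EE|Ee|ee
E/III-3 un II-1×II-2: EE|Ee
⇒ E over [I-1,I-2,II-1,II-2,II-3,II-4,III-1,III-2,III-3]: 672 consistent
F/I-1 ? ·: FF|Ff
F/I-2 aff ·: ff
F/II-1 un I-1×I-2: Ff
F/II-2 un ·: FF|Ff
F/II-3 un I-1×I-2: Ff
F/II-4 un ·: FF|Ff
F/III-1 un II-4×II-3: FF|Ff
F/III-2 ? II-4×II-3: FF|Ff|ff
F/III-3 ? II-1×II-2: FF|Ff|ff
⇒ F over [I-1,I-2,II-1,II-2,II-3,II-4,III-1,III-2,III-3]: 100 consistent
M/I-1 ? ·: MM|Mm|mm
M/I-2 ? ·: MM|Mm|mm
M/II-1 un I-1×I-2: MM|Mm
M/II-2 un ·: MM|Mm
M/II-3 un I-1×I-2: MM|Mm
M/II-4 un ·: MM|Mm
M/III-1 ? II-4×II-3: MM|Mm|mm
M/III-2 un II-4×II-3: MM|Mm
M/III-3 ? II-1×II-2: MM|Mm|mm
⇒ M over [I-1,I-2,II-1,II-2,II-3,II-4,III-1,III-2,III-3]: 575 consistent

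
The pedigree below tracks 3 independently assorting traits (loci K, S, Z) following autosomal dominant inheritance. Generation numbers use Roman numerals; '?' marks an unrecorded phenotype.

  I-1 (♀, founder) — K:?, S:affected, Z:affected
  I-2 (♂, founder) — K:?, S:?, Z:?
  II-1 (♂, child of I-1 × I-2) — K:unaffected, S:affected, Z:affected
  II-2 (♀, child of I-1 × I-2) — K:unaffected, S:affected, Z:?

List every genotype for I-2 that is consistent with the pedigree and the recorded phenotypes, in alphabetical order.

I-2 ∈ {Kk SS ZZ, Kk SS Zz, Kk SS zz, Kk Ss ZZ, Kk Ss Zz, Kk Ss zz, Kk ss ZZ, Kk ss Zz, Kk ss zz, kk SS ZZ, kk SS Zz, kk SS zz, kk Ss ZZ, kk Ss Zz, kk Ss zz, kk ss ZZ, kk ss Zz, kk ss zz}

K/I-1 ? ·: kk|Kk
K/I-2 ? ·: kk|Kk
K/II-1 un I-1×I-2: kk
K/II-2 un I-1×I-2: kk
⇒ K over [I-1,I-2,II-1,II-2]: 4 consistent
S/I-1 aff ·: Ss|SS
S/I-2 ? ·: ss|Ss|SS
S/II-1 aff I-1×I-2: Ss|SS
S/II-2 aff I-1×I-2: Ss|SS
⇒ S over [I-1,I-2,II-1,II-2]: 15 consistent
Z/I-1 aff ·: Zz|ZZ
Z/I-2 ? ·: zz|Zz|ZZ
Z/II-1 aff I-1×I-2: Zz|ZZ
Z/II-2 ? I-1×I-2: zz|Zz|ZZ
⇒ Z over [I-1,I-2,II-1,II-2]: 18 consistent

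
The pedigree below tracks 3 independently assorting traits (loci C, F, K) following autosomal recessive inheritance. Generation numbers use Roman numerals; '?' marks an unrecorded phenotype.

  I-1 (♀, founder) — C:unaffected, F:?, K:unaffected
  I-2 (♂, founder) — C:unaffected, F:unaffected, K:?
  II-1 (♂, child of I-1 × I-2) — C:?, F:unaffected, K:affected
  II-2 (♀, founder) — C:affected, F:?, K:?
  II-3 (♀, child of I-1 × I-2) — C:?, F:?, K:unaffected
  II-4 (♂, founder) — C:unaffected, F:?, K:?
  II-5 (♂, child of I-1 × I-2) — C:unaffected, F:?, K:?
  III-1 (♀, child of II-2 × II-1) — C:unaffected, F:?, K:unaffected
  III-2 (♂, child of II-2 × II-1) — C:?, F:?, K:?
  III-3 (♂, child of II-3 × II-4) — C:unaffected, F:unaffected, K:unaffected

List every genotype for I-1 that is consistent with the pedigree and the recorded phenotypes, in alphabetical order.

I-1 ∈ {CC FF Kk, CC Ff Kk, CC ff Kk, Cc FF Kk, Cc Ff Kk, Cc ff Kk}

C/I-1 un ·: CC|Cc
C/I-2 un ·: CC|Cc
C/II-1 ? I-1×I-2: CC|Cc
C/II-2 aff ·: cc
C/II-3 ? I-1×I-2: CC|Cc|cc
C/II-4 un ·: CC|Cc
C/II-5 un I-1×I-2: CC|Cc
C/III-1 un II-2×II-1: Cc
C/III-2 ? II-2×II-1: Cc|cc
C/III-3 un II-3×II-4: CC|Cc
⇒ C over [I-1,I-2,II-1,II-2,II-3,II-4,II-5,III-1,III-2,III-3]: 141 consistent
F/I-1 ? ·: FF|Ff|ff
F/I-2 un ·: FF|Ff
F/II-1 un I-1×I-2: FF|Ff
F/II-2 ? ·: FF|Ff|ff
F/II-3 ? I-1×I-2: FF|Ff|ff
F/II-4 ? ·: FF|Ff|ff
F/II-5 ? I-1×I-2: FF|Ff|ff
F/III-1 ? II-2×II-1: FF|Ff|ff
F/III-2 ? II-2×II-1: FF|Ff|ff
F/III-3 un II-3×II-4: FF|Ff
⇒ F over [I-1,I-2,II-1,II-2,II-3,II-4,II-5,III-1,III-2,III-3]: 1934 consistent
K/I-1 un ·: Kk
K/I-2 ? ·: Kk|kk
K/II-1 aff I-1×I-2: kk
K/II-2 ? ·: KK|Kk
K/II-3 un I-1×I-2: KK|Kk
K/II-4 ? ·: KK|Kk|kk
K/II-5 ? I-1×I-2: KK|Kk|kk
K/III-1 un II-2×II-1: Kk
K/III-2 ? II-2×II-1: Kk|kk
K/III-3 un II-3×II-4: KK|Kk
⇒ K over [I-1,I-2,II-1,II-2,II-3,II-4,II-5,III-1,III-2,III-3]: 111 consistent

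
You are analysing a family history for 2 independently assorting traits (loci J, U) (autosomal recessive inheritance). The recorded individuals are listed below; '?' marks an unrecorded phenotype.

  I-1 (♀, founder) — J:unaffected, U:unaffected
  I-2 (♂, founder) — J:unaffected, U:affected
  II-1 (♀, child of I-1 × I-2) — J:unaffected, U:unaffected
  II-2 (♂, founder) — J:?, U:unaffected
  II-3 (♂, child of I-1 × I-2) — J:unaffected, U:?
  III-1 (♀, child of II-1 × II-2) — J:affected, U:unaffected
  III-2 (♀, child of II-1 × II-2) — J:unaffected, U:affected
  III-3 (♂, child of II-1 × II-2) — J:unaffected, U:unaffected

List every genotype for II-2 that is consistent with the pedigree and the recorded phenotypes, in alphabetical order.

J/I-1 un ·: JJ|Jj
J/I-2 un ·: JJ|Jj
J/II-1 un I-1×I-2: Jj
J/II-2 ? ·: Jj|jj
J/II-3 un I-1×I-2: JJ|Jj
J/III-1 aff II-1×II-2: jj
J/III-2 un II-1×II-2: JJ|Jj
J/III-3 un II-1×II-2: JJ|Jj
⇒ J over [I-1,I-2,II-1,II-2,II-3,III-1,III-2,III-3]: 30 consistent
U/I-1 un ·: UU|Uu
U/I-2 aff ·: uu
U/II-1 un I-1×I-2: Uu
U/II-2 un ·: Uu
U/II-3 ? I-1×I-2: Uu|uu
U/III-1 un II-1×II-2: UU|Uu
U/III-2 aff II-1×II-2: uu
U/III-3 un II-1×II-2: UU|Uu
⇒ U over [I-1,I-2,II-1,II-2,II-3,III-1,III-2,III-3]: 12 consistent

II-2 ∈ {Jj Uu, jj Uu}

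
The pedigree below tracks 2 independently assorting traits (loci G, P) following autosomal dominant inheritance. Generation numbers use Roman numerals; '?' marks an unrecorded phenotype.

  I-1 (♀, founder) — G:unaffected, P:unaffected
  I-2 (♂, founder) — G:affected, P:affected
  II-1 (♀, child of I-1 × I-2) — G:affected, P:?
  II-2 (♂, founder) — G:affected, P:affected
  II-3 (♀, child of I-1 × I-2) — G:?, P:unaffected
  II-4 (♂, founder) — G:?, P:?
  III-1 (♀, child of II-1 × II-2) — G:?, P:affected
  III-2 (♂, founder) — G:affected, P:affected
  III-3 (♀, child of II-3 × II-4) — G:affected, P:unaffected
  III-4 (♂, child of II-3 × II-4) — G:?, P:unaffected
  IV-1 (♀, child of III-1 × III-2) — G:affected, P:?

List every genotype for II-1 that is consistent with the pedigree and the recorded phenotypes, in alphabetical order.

G/I-1 un ·: gg
G/I-2 aff ·: Gg|GG
G/II-1 aff I-1×I-2: Gg
G/II-2 aff ·: Gg|GG
G/II-3 ? I-1×I-2: gg|Gg
G/II-4 ? ·: gg|Gg|GG
G/III-1 ? II-1×II-2: gg|Gg|GG
G/III-2 aff ·: Gg|GG
G/III-3 aff II-3×II-4: Gg|GG
G/III-4 ? II-3×II-4: gg|Gg|GG
G/IV-1 aff III-1×III-2: Gg|GG
⇒ G over [I-1,I-2,II-1,II-2,II-3,II-4,III-1,III-2,III-3,III-4,IV-1]: 432 consistent
P/I-1 un ·: pp
P/I-2 aff ·: Pp
P/II-1 ? I-1×I-2: pp|Pp
P/II-2 aff ·: Pp|PP
P/II-3 un I-1×I-2: pp
P/II-4 ? ·: pp|Pp
P/III-1 aff II-1×II-2: Pp|PP
P/III-2 aff ·: Pp|PP
P/III-3 un II-3×II-4: pp
P/III-4 un II-3×II-4: pp
P/IV-1 ? III-1×III-2: pp|Pp|PP
⇒ P over [I-1,I-2,II-1,II-2,II-3,II-4,III-1,III-2,III-3,III-4,IV-1]: 52 consistent

II-1 ∈ {Gg Pp, Gg pp}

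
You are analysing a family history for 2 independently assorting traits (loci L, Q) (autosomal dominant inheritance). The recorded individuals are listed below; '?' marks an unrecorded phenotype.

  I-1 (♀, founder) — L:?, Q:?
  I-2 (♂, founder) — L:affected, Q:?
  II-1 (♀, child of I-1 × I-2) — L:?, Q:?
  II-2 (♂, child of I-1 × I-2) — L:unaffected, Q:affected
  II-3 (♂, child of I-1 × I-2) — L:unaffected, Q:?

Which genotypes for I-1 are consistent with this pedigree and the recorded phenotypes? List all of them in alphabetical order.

L/I-1 ? ·: ll|Ll
L/I-2 aff ·: Ll
L/II-1 ? I-1×I-2: ll|Ll|LL
L/II-2 un I-1×I-2: ll
L/II-3 un I-1×I-2: ll
⇒ L over [I-1,I-2,II-1,II-2,II-3]: 5 consistent
Q/I-1 ? ·: qq|Qq|QQ
Q/I-2 ? ·: qq|Qq|QQ
Q/II-1 ? I-1×I-2: qq|Qq|QQ
Q/II-2 aff I-1×I-2: Qq|QQ
Q/II-3 ? I-1×I-2: qq|Qq|QQ
⇒ Q over [I-1,I-2,II-1,II-2,II-3]: 45 consistent

I-1 ∈ {Ll QQ, Ll Qq, Ll qq, ll QQ, ll Qq, ll qq}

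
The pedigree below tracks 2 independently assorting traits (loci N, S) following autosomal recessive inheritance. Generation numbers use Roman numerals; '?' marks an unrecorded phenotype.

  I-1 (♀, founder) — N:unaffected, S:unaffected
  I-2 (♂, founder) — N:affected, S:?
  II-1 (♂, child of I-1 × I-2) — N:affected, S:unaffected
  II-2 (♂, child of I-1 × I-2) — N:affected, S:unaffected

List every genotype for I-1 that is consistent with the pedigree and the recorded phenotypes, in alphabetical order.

N/I-1 un ·: Nn
N/I-2 aff ·: nn
N/II-1 aff I-1×I-2: nn
N/II-2 aff I-1×I-2: nn
⇒ N over [I-1,I-2,II-1,II-2]: 1 consistent
S/I-1 un ·: SS|Ss
S/I-2 ? ·: SS|Ss|ss
S/II-1 un I-1×I-2: SS|Ss
S/II-2 un I-1×I-2: SS|Ss
⇒ S over [I-1,I-2,II-1,II-2]: 15 consistent

I-1 ∈ {Nn SS, Nn Ss}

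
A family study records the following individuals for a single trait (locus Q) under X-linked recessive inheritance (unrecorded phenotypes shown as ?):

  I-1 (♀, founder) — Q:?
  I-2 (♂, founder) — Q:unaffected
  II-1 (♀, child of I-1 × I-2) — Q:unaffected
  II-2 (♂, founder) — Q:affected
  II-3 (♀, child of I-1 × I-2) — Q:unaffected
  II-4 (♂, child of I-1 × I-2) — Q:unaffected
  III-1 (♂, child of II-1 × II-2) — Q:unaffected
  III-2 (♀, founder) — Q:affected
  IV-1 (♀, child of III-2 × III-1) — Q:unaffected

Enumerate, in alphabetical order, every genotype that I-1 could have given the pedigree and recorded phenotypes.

Q/I-1 ? ·: X^QX^Q|X^QX^q
Q/I-2 un ·: X^QY
Q/II-1 un I-1×I-2: X^QX^Q|X^QX^q
Q/II-2 aff ·: X^qY
Q/II-3 un I-1×I-2: X^QX^Q|X^QX^q
Q/II-4 un I-1×I-2: X^QY
Q/III-1 un II-1×II-2: X^QY
Q/III-2 aff ·: X^qX^q
Q/IV-1 un III-2×III-1: X^QX^q
⇒ Q over [I-1,I-2,II-1,II-2,II-3,II-4,III-1,III-2,IV-1]: 5 consistent

I-1 ∈ {X^QX^Q, X^QX^q}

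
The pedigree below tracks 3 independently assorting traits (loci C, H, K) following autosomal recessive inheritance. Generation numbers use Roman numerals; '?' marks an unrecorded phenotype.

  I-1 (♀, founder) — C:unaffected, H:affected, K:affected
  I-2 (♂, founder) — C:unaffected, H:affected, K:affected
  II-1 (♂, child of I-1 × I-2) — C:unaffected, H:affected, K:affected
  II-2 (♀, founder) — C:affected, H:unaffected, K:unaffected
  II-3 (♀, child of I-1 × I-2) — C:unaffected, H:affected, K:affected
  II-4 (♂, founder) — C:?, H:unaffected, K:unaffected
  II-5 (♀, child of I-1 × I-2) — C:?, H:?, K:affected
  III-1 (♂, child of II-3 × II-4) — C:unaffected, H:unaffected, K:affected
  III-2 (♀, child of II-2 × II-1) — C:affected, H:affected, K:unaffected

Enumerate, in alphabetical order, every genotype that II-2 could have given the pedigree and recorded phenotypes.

II-2 ∈ {cc Hh KK, cc Hh Kk}

C/I-1 un ·: CC|Cc
C/I-2 un ·: CC|Cc
C/II-1 un I-1×I-2: Cc
C/II-2 aff ·: cc
C/II-3 un I-1×I-2: CC|Cc
C/II-4 ? ·: CC|Cc|cc
C/II-5 ? I-1×I-2: CC|Cc|cc
C/III-1 un II-3×II-4: CC|Cc
C/III-2 aff II-2×II-1: cc
⇒ C over [I-1,I-2,II-1,II-2,II-3,II-4,II-5,III-1,III-2]: 63 consistent
H/I-1 aff ·: hh
H/I-2 aff ·: hh
H/II-1 aff I-1×I-2: hh
H/II-2 un ·: Hh
H/II-3 aff I-1×I-2: hh
H/II-4 un ·: HH|Hh
H/II-5 ? I-1×I-2: hh
H/III-1 un II-3×II-4: Hh
H/III-2 aff II-2×II-1: hh
⇒ H over [I-1,I-2,II-1,II-2,II-3,II-4,II-5,III-1,III-2]: 2 consistent
K/I-1 aff ·: kk
K/I-2 aff ·: kk
K/II-1 aff I-1×I-2: kk
K/II-2 un ·: KK|Kk
K/II-3 aff I-1×I-2: kk
K/II-4 un ·: Kk
K/II-5 aff I-1×I-2: kk
K/III-1 aff II-3×II-4: kk
K/III-2 un II-2×II-1: Kk
⇒ K over [I-1,I-2,II-1,II-2,II-3,II-4,II-5,III-1,III-2]: 2 consistent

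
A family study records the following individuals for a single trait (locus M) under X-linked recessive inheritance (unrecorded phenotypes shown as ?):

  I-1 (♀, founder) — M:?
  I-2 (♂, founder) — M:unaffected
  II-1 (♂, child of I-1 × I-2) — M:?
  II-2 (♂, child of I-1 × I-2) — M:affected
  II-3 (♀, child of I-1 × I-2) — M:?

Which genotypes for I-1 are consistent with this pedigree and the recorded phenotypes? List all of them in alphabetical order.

M/I-1 ? ·: X^MX^m|X^mX^m
M/I-2 un ·: X^MY
M/II-1 ? I-1×I-2: X^MY|X^mY
M/II-2 aff I-1×I-2: X^mY
M/II-3 ? I-1×I-2: X^MX^M|X^MX^m
⇒ M over [I-1,I-2,II-1,II-2,II-3]: 5 consistent

I-1 ∈ {X^MX^m, X^mX^m}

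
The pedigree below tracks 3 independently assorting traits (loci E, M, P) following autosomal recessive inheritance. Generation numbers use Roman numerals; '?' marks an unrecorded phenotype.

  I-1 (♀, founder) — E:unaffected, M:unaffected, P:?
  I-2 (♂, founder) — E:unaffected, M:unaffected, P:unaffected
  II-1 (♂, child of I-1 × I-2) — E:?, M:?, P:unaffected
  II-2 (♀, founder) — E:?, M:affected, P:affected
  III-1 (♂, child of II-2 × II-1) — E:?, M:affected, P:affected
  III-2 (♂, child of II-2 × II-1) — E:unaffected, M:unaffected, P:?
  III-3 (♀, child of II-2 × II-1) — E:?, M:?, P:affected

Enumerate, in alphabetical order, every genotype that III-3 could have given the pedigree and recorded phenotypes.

E/I-1 un ·: EE|Ee
E/I-2 un ·: EE|Ee
E/II-1 ? I-1×I-2: EE|Ee|ee
E/II-2 ? ·: EE|Ee|ee
E/III-1 ? II-2×II-1: EE|Ee|ee
E/III-2 un II-2×II-1: EE|Ee
E/III-3 ? II-2×II-1: EE|Ee|ee
⇒ E over [I-1,I-2,II-1,II-2,III-1,III-2,III-3]: 135 consistent
M/I-1 un ·: MM|Mm
M/I-2 un ·: MM|Mm
M/II-1 ? I-1×I-2: Mm
M/II-2 aff ·: mm
M/III-1 aff II-2×II-1: mm
M/III-2 un II-2×II-1: Mm
M/III-3 ? II-2×II-1: Mm|mm
⇒ M over [I-1,I-2,II-1,II-2,III-1,III-2,III-3]: 6 consistent
P/I-1 ? ·: PP|Pp|pp
P/I-2 un ·: PP|Pp
P/II-1 un I-1×I-2: Pp
P/II-2 aff ·: pp
P/III-1 aff II-2×II-1: pp
P/III-2 ? II-2×II-1: Pp|pp
P/III-3 aff II-2×II-1: pp
⇒ P over [I-1,I-2,II-1,II-2,III-1,III-2,III-3]: 10 consistent

III-3 ∈ {EE Mm pp, EE mm pp, Ee Mm pp, Ee mm pp, ee Mm pp, ee mm pp}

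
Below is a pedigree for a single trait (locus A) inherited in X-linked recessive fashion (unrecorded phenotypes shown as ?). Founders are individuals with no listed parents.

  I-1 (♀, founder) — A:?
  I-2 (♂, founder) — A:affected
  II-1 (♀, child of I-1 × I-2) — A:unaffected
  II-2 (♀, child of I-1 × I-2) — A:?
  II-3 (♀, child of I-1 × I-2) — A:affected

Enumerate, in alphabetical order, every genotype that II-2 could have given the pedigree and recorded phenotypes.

II-2 ∈ {X^AX^a, X^aX^a}

A/I-1 ? ·: X^AX^a
A/I-2 aff ·: X^aY
A/II-1 un I-1×I-2: X^AX^a
A/II-2 ? I-1×I-2: X^AX^a|X^aX^a
A/II-3 aff I-1×I-2: X^aX^a
⇒ A over [I-1,I-2,II-1,II-2,II-3]: 2 consistent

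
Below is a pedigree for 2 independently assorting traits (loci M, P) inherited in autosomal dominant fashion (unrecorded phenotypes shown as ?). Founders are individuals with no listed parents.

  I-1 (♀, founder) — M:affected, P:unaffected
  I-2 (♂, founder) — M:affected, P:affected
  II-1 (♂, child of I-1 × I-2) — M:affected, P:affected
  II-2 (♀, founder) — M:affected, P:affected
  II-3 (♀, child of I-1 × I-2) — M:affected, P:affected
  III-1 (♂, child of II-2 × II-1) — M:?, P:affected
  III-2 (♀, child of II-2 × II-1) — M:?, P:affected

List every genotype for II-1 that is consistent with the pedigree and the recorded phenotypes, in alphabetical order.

M/I-1 aff ·: Mm|MM
M/I-2 aff ·: Mm|MM
M/II-1 aff I-1×I-2: Mm|MM
M/II-2 aff ·: Mm|MM
M/II-3 aff I-1×I-2: Mm|MM
M/III-1 ? II-2×II-1: mm|Mm|MM
M/III-2 ? II-2×II-1: mm|Mm|MM
⇒ M over [I-1,I-2,II-1,II-2,II-3,III-1,III-2]: 113 consistent
P/I-1 un ·: pp
P/I-2 aff ·: Pp|PP
P/II-1 aff I-1×I-2: Pp
P/II-2 aff ·: Pp|PP
P/II-3 aff I-1×I-2: Pp
P/III-1 aff II-2×II-1: Pp|PP
P/III-2 aff II-2×II-1: Pp|PP
⇒ P over [I-1,I-2,II-1,II-2,II-3,III-1,III-2]: 16 consistent

II-1 ∈ {MM Pp, Mm Pp}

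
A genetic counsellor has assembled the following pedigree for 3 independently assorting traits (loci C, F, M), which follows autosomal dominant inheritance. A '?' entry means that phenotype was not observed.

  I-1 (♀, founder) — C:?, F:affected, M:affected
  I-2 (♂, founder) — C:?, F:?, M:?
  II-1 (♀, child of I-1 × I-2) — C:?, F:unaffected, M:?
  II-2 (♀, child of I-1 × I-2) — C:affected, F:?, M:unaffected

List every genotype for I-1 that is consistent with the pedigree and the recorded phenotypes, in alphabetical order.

I-1 ∈ {CC Ff Mm, Cc Ff Mm, cc Ff Mm}

C/I-1 ? ·: cc|Cc|CC
C/I-2 ? ·: cc|Cc|CC
C/II-1 ? I-1×I-2: cc|Cc|CC
C/II-2 aff I-1×I-2: Cc|CC
⇒ C over [I-1,I-2,II-1,II-2]: 21 consistent
F/I-1 aff ·: Ff
F/I-2 ? ·: ff|Ff
F/II-1 un I-1×I-2: ff
F/II-2 ? I-1×I-2: ff|Ff|FF
⇒ F over [I-1,I-2,II-1,II-2]: 5 consistent
M/I-1 aff ·: Mm
M/I-2 ? ·: mm|Mm
M/II-1 ? I-1×I-2: mm|Mm|MM
M/II-2 un I-1×I-2: mm
⇒ M over [I-1,I-2,II-1,II-2]: 5 consistent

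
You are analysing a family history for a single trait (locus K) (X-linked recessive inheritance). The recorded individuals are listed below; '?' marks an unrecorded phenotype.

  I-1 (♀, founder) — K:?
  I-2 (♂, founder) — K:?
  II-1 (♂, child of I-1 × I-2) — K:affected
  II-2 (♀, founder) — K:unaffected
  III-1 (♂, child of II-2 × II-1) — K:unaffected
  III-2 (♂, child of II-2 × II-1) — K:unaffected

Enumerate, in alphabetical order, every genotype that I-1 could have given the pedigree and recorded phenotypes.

K/I-1 ? ·: X^KX^k|X^kX^k
K/I-2 ? ·: X^KY|X^kY
K/II-1 aff I-1×I-2: X^kY
K/II-2 un ·: X^KX^K|X^KX^k
K/III-1 un II-2×II-1: X^KY
K/III-2 un II-2×II-1: X^KY
⇒ K over [I-1,I-2,II-1,II-2,III-1,III-2]: 8 consistent

I-1 ∈ {X^KX^k, X^kX^k}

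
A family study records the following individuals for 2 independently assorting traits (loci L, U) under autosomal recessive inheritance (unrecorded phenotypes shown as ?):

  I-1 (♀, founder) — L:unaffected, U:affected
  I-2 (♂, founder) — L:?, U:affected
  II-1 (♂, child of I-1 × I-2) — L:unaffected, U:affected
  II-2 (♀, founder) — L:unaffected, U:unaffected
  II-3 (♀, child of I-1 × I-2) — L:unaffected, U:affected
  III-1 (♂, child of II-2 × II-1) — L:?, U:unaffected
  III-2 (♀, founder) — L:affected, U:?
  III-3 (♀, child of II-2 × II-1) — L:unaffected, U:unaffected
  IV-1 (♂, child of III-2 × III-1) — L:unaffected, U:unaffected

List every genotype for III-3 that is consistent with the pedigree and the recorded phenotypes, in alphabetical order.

III-3 ∈ {LL Uu, Ll Uu}

L/I-1 un ·: LL|Ll
L/I-2 ? ·: LL|Ll|ll
L/II-1 un I-1×I-2: LL|Ll
L/II-2 un ·: LL|Ll
L/II-3 un I-1×I-2: LL|Ll
L/III-1 ? II-2×II-1: LL|Ll
L/III-2 aff ·: ll
L/III-3 un II-2×II-1: LL|Ll
L/IV-1 un III-2×III-1: Ll
⇒ L over [I-1,I-2,II-1,II-2,II-3,III-1,III-2,III-3,IV-1]: 99 consistent
U/I-1 aff ·: uu
U/I-2 aff ·: uu
U/II-1 aff I-1×I-2: uu
U/II-2 un ·: UU|Uu
U/II-3 aff I-1×I-2: uu
U/III-1 un II-2×II-1: Uu
U/III-2 ? ·: UU|Uu|uu
U/III-3 un II-2×II-1: Uu
U/IV-1 un III-2×III-1: UU|Uu
⇒ U over [I-1,I-2,II-1,II-2,II-3,III-1,III-2,III-3,IV-1]: 10 consistent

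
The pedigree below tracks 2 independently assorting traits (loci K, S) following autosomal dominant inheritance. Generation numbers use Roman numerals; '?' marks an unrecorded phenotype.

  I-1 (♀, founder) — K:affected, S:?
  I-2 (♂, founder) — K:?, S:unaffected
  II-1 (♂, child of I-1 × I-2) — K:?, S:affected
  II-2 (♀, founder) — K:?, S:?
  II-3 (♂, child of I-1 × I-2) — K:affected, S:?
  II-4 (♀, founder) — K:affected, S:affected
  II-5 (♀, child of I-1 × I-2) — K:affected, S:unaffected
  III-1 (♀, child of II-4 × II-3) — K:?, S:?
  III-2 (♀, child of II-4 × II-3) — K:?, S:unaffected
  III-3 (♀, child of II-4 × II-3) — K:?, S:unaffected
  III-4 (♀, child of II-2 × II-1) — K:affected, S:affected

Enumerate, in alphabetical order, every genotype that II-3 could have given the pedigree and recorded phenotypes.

II-3 ∈ {KK Ss, KK ss, Kk Ss, Kk ss}

K/I-1 aff ·: Kk|KK
K/I-2 ? ·: kk|Kk|KK
K/II-1 ? I-1×I-2: kk|Kk|KK
K/II-2 ? ·: kk|Kk|KK
K/II-3 aff I-1×I-2: Kk|KK
K/II-4 aff ·: Kk|KK
K/II-5 aff I-1×I-2: Kk|KK
K/III-1 ? II-4×II-3: kk|Kk|KK
K/III-2 ? II-4×II-3: kk|Kk|KK
K/III-3 ? II-4×II-3: kk|Kk|KK
K/III-4 aff II-2×II-1: Kk|KK
⇒ K over [I-1,I-2,II-1,II-2,II-3,II-4,II-5,III-1,III-2,III-3,III-4]: 3008 consistent
S/I-1 ? ·: Ss
S/I-2 un ·: ss
S/II-1 aff I-1×I-2: Ss
S/II-2 ? ·: ss|Ss|SS
S/II-3 ? I-1×I-2: ss|Ss
S/II-4 aff ·: Ss
S/II-5 un I-1×I-2: ss
S/III-1 ? II-4×II-3: ss|Ss|SS
S/III-2 un II-4×II-3: ss
S/III-3 un II-4×II-3: ss
S/III-4 aff II-2×II-1: Ss|SS
⇒ S over [I-1,I-2,II-1,II-2,II-3,II-4,II-5,III-1,III-2,III-3,III-4]: 25 consistent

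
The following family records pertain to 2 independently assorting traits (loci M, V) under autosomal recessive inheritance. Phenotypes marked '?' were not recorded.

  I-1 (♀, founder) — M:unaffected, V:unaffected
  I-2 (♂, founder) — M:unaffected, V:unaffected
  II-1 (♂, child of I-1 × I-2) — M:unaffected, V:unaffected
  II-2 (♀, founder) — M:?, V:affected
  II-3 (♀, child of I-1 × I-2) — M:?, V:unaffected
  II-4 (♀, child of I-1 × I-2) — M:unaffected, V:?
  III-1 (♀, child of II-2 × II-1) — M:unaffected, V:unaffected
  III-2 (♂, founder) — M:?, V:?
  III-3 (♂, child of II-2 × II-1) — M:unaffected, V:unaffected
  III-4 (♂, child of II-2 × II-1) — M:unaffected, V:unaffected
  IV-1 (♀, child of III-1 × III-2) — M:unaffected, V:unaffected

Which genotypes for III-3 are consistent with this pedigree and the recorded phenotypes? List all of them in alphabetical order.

III-3 ∈ {MM Vv, Mm Vv}

M/I-1 un ·: MM|Mm
M/I-2 un ·: MM|Mm
M/II-1 un I-1×I-2: MM|Mm
M/II-2 ? ·: MM|Mm|mm
M/II-3 ? I-1×I-2: MM|Mm|mm
M/II-4 un I-1×I-2: MM|Mm
M/III-1 un II-2×II-1: MM|Mm
M/III-2 ? ·: MM|Mm|mm
M/III-3 un II-2×II-1: MM|Mm
M/III-4 un II-2×II-1: MM|Mm
M/IV-1 un III-1×III-2: MM|Mm
⇒ M over [I-1,I-2,II-1,II-2,II-3,II-4,III-1,III-2,III-3,III-4,IV-1]: 1753 consistent
V/I-1 un ·: VV|Vv
V/I-2 un ·: VV|Vv
V/II-1 un I-1×I-2: VV|Vv
V/II-2 aff ·: vv
V/II-3 un I-1×I-2: VV|Vv
V/II-4 ? I-1×I-2: VV|Vv|vv
V/III-1 un II-2×II-1: Vv
V/III-2 ? ·: VV|Vv|vv
V/III-3 un II-2×II-1: Vv
V/III-4 un II-2×II-1: Vv
V/IV-1 un III-1×III-2: VV|Vv
⇒ V over [I-1,I-2,II-1,II-2,II-3,II-4,III-1,III-2,III-3,III-4,IV-1]: 145 consistent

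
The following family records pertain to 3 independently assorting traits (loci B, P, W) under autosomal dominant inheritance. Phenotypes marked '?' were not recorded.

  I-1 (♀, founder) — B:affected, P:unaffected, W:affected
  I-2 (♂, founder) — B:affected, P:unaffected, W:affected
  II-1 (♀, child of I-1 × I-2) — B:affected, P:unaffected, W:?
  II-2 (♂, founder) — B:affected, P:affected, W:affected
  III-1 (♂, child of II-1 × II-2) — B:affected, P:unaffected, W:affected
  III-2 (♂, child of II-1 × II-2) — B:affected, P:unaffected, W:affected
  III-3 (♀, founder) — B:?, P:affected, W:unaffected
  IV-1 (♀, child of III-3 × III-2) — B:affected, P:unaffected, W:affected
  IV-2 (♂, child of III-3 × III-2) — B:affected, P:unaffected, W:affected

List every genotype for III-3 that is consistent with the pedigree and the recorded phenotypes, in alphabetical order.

B/I-1 aff ·: Bb|BB
B/I-2 aff ·: Bb|BB
B/II-1 aff I-1×I-2: Bb|BB
B/II-2 aff ·: Bb|BB
B/III-1 aff II-1×II-2: Bb|BB
B/III-2 aff II-1×II-2: Bb|BB
B/III-3 ? ·: bb|Bb|BB
B/IV-1 aff III-3×III-2: Bb|BB
B/IV-2 aff III-3×III-2: Bb|BB
⇒ B over [I-1,I-2,II-1,II-2,III-1,III-2,III-3,IV-1,IV-2]: 324 consistent
P/I-1 un ·: pp
P/I-2 un ·: pp
P/II-1 un I-1×I-2: pp
P/II-2 aff ·: Pp
P/III-1 un II-1×II-2: pp
P/III-2 un II-1×II-2: pp
P/III-3 aff ·: Pp
P/IV-1 un III-3×III-2: pp
P/IV-2 un III-3×III-2: pp
⇒ P over [I-1,I-2,II-1,II-2,III-1,III-2,III-3,IV-1,IV-2]: 1 consistent
W/I-1 aff ·: Ww|WW
W/I-2 aff ·: Ww|WW
W/II-1 ? I-1×I-2: ww|Ww|WW
W/II-2 aff ·: Ww|WW
W/III-1 aff II-1×II-2: Ww|WW
W/III-2 aff II-1×II-2: Ww|WW
W/III-3 un ·: ww
W/IV-1 aff III-3×III-2: Ww
W/IV-2 aff III-3×III-2: Ww
⇒ W over [I-1,I-2,II-1,II-2,III-1,III-2,III-3,IV-1,IV-2]: 46 consistent

III-3 ∈ {BB Pp ww, Bb Pp ww, bb Pp ww}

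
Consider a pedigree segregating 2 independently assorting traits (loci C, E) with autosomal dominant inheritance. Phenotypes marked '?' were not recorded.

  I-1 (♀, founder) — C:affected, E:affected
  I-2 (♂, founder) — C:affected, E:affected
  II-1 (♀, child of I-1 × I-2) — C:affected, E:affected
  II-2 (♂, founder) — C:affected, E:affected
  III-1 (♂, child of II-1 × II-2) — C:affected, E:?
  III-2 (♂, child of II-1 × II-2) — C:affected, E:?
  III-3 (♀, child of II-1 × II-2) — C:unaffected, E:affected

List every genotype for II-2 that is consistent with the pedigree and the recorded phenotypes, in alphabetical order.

C/I-1 aff ·: Cc|CC
C/I-2 aff ·: Cc|CC
C/II-1 aff I-1×I-2: Cc
C/II-2 aff ·: Cc
C/III-1 aff II-1×II-2: Cc|CC
C/III-2 aff II-1×II-2: Cc|CC
C/III-3 un II-1×II-2: cc
⇒ C over [I-1,I-2,II-1,II-2,III-1,III-2,III-3]: 12 consistent
E/I-1 aff ·: Ee|EE
E/I-2 aff ·: Ee|EE
E/II-1 aff I-1×I-2: Ee|EE
E/II-2 aff ·: Ee|EE
E/III-1 ? II-1×II-2: ee|Ee|EE
E/III-2 ? II-1×II-2: ee|Ee|EE
E/III-3 aff II-1×II-2: Ee|EE
⇒ E over [I-1,I-2,II-1,II-2,III-1,III-2,III-3]: 114 consistent

II-2 ∈ {Cc EE, Cc Ee}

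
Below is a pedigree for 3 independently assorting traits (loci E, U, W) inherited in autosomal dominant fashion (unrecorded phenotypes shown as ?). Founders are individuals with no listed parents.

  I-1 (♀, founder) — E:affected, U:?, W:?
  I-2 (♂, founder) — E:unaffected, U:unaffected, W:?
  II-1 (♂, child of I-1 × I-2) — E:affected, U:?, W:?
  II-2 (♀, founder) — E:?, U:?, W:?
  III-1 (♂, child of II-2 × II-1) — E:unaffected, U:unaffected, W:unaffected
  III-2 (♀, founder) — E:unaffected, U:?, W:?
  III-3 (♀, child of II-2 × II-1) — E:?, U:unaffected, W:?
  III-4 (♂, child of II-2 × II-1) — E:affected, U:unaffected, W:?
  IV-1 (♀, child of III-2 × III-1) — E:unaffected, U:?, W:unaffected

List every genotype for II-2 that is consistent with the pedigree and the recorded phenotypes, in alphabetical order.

II-2 ∈ {Ee Uu Ww, Ee Uu ww, Ee uu Ww, Ee uu ww, ee Uu Ww, ee Uu ww, ee uu Ww, ee uu ww}

E/I-1 aff ·: Ee|EE
E/I-2 un ·: ee
E/II-1 aff I-1×I-2: Ee
E/II-2 ? ·: ee|Ee
E/III-1 un II-2×II-1: ee
E/III-2 un ·: ee
E/III-3 ? II-2×II-1: ee|Ee|EE
E/III-4 aff II-2×II-1: Ee|EE
E/IV-1 un III-2×III-1: ee
⇒ E over [I-1,I-2,II-1,II-2,III-1,III-2,III-3,III-4,IV-1]: 16 consistent
U/I-1 ? ·: uu|Uu|UU
U/I-2 un ·: uu
U/II-1 ? I-1×I-2: uu|Uu
U/II-2 ? ·: uu|Uu
U/III-1 un II-2×II-1: uu
U/III-2 ? ·: uu|Uu|UU
U/III-3 un II-2×II-1: uu
U/III-4 un II-2×II-1: uu
U/IV-1 ? III-2×III-1: uu|Uu
⇒ U over [I-1,I-2,II-1,II-2,III-1,III-2,III-3,III-4,IV-1]: 32 consistent
W/I-1 ? ·: ww|Ww|WW
W/I-2 ? ·: ww|Ww|WW
W/II-1 ? I-1×I-2: ww|Ww
W/II-2 ? ·: ww|Ww
W/III-1 un II-2×II-1: ww
W/III-2 ? ·: ww|Ww
W/III-3 ? II-2×II-1: ww|Ww|WW
W/III-4 ? II-2×II-1: ww|Ww|WW
W/IV-1 un III-2×III-1: ww
⇒ W over [I-1,I-2,II-1,II-2,III-1,III-2,III-3,III-4,IV-1]: 222 consistent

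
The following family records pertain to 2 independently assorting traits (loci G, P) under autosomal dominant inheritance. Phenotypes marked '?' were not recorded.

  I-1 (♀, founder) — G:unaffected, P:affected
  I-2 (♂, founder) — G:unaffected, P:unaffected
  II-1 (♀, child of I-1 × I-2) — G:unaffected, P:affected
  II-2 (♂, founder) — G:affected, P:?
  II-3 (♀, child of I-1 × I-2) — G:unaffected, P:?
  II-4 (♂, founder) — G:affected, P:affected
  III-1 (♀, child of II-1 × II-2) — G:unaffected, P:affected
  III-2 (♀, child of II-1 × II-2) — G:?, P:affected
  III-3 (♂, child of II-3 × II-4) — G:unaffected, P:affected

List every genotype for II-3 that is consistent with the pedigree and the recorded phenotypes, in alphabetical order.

G/I-1 un ·: gg
G/I-2 un ·: gg
G/II-1 un I-1×I-2: gg
G/II-2 aff ·: Gg
G/II-3 un I-1×I-2: gg
G/II-4 aff ·: Gg
G/III-1 un II-1×II-2: gg
G/III-2 ? II-1×II-2: gg|Gg
G/III-3 un II-3×II-4: gg
⇒ G over [I-1,I-2,II-1,II-2,II-3,II-4,III-1,III-2,III-3]: 2 consistent
P/I-1 aff ·: Pp|PP
P/I-2 un ·: pp
P/II-1 aff I-1×I-2: Pp
P/II-2 ? ·: pp|Pp|PP
P/II-3 ? I-1×I-2: pp|Pp
P/II-4 aff ·: Pp|PP
P/III-1 aff II-1×II-2: Pp|PP
P/III-2 aff II-1×II-2: Pp|PP
P/III-3 aff II-3×II-4: Pp|PP
⇒ P over [I-1,I-2,II-1,II-2,II-3,II-4,III-1,III-2,III-3]: 90 consistent

II-3 ∈ {gg Pp, gg pp}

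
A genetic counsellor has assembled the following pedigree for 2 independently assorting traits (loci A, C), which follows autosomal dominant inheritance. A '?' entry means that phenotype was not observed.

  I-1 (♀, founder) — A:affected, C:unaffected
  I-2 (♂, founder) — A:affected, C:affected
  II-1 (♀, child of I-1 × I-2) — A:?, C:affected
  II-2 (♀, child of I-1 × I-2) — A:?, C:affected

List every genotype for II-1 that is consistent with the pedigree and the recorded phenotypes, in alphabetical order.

A/I-1 aff ·: Aa|AA
A/I-2 aff ·: Aa|AA
A/II-1 ? I-1×I-2: aa|Aa|AA
A/II-2 ? I-1×I-2: aa|Aa|AA
⇒ A over [I-1,I-2,II-1,II-2]: 18 consistent
C/I-1 un ·: cc
C/I-2 aff ·: Cc|CC
C/II-1 aff I-1×I-2: Cc
C/II-2 aff I-1×I-2: Cc
⇒ C over [I-1,I-2,II-1,II-2]: 2 consistent

II-1 ∈ {AA Cc, Aa Cc, aa Cc}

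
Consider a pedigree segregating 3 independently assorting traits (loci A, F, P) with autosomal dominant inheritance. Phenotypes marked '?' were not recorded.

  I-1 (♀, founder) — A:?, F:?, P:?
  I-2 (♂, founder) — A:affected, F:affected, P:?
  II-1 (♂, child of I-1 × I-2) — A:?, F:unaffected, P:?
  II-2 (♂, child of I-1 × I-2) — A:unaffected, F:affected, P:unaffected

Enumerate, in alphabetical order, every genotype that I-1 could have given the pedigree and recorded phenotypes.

A/I-1 ? ·: aa|Aa
A/I-2 aff ·: Aa
A/II-1 ? I-1×I-2: aa|Aa|AA
A/II-2 un I-1×I-2: aa
⇒ A over [I-1,I-2,II-1,II-2]: 5 consistent
F/I-1 ? ·: ff|Ff
F/I-2 aff ·: Ff
F/II-1 un I-1×I-2: ff
F/II-2 aff I-1×I-2: Ff|FF
⇒ F over [I-1,I-2,II-1,II-2]: 3 consistent
P/I-1 ? ·: pp|Pp
P/I-2 ? ·: pp|Pp
P/II-1 ? I-1×I-2: pp|Pp|PP
P/II-2 un I-1×I-2: pp
⇒ P over [I-1,I-2,II-1,II-2]: 8 consistent

I-1 ∈ {Aa Ff Pp, Aa Ff pp, Aa ff Pp, Aa ff pp, aa Ff Pp, aa Ff pp, aa ff Pp, aa ff pp}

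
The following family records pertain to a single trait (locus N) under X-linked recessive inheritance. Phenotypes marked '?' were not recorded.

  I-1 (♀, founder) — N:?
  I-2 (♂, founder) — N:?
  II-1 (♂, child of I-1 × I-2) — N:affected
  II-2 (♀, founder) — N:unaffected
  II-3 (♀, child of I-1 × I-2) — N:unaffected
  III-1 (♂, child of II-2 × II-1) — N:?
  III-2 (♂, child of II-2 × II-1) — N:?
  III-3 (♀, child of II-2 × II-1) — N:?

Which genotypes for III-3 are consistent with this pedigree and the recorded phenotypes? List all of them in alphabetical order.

N/I-1 ? ·: X^NX^n|X^nX^n
N/I-2 ? ·: X^NY|X^nY
N/II-1 aff I-1×I-2: X^nY
N/II-2 un ·: X^NX^N|X^NX^n
N/II-3 un I-1×I-2: X^NX^N|X^NX^n
N/III-1 ? II-2×II-1: X^NY|X^nY
N/III-2 ? II-2×II-1: X^NY|X^nY
N/III-3 ? II-2×II-1: X^NX^n|X^nX^n
⇒ N over [I-1,I-2,II-1,II-2,II-3,III-1,III-2,III-3]: 36 consistent

III-3 ∈ {X^NX^n, X^nX^n}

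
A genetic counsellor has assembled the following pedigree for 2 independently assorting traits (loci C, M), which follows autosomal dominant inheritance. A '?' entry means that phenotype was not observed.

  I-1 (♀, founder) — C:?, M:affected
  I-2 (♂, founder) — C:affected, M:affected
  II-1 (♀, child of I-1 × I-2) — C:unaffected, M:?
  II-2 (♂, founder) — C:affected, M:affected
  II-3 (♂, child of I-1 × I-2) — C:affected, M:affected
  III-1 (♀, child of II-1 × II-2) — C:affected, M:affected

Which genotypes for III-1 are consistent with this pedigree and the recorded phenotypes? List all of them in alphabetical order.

C/I-1 ? ·: cc|Cc
C/I-2 aff ·: Cc
C/II-1 un I-1×I-2: cc
C/II-2 aff ·: Cc|CC
C/II-3 aff I-1×I-2: Cc|CC
C/III-1 aff II-1×II-2: Cc
⇒ C over [I-1,I-2,II-1,II-2,II-3,III-1]: 6 consistent
M/I-1 aff ·: Mm|MM
M/I-2 aff ·: Mm|MM
M/II-1 ? I-1×I-2: mm|Mm|MM
M/II-2 aff ·: Mm|MM
M/II-3 aff I-1×I-2: Mm|MM
M/III-1 aff II-1×II-2: Mm|MM
⇒ M over [I-1,I-2,II-1,II-2,II-3,III-1]: 49 consistent

III-1 ∈ {Cc MM, Cc Mm}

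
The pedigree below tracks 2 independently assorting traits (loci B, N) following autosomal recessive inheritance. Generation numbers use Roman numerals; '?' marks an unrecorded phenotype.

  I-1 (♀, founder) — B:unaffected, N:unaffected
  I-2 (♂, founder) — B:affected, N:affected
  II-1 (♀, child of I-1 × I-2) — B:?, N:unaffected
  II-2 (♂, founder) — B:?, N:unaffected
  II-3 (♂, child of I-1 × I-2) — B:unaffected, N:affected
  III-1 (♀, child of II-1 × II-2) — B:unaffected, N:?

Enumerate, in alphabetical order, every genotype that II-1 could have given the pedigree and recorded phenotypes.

II-1 ∈ {Bb Nn, bb Nn}

B/I-1 un ·: BB|Bb
B/I-2 aff ·: bb
B/II-1 ? I-1×I-2: Bb|bb
B/II-2 ? ·: BB|Bb|bb
B/II-3 un I-1×I-2: Bb
B/III-1 un II-1×II-2: BB|Bb
⇒ B over [I-1,I-2,II-1,II-2,II-3,III-1]: 12 consistent
N/I-1 un ·: Nn
N/I-2 aff ·: nn
N/II-1 un I-1×I-2: Nn
N/II-2 un ·: NN|Nn
N/II-3 aff I-1×I-2: nn
N/III-1 ? II-1×II-2: NN|Nn|nn
⇒ N over [I-1,I-2,II-1,II-2,II-3,III-1]: 5 consistent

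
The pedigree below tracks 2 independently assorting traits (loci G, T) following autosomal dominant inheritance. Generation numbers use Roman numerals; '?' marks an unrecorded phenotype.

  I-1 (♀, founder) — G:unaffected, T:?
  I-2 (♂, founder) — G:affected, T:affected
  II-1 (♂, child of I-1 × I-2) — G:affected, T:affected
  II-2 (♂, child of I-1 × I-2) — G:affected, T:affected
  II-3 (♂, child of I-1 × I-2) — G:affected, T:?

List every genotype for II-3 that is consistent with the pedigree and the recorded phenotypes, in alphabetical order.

II-3 ∈ {Gg TT, Gg Tt, Gg tt}

G/I-1 un ·: gg
G/I-2 aff ·: Gg|GG
G/II-1 aff I-1×I-2: Gg
G/II-2 aff I-1×I-2: Gg
G/II-3 aff I-1×I-2: Gg
⇒ G over [I-1,I-2,II-1,II-2,II-3]: 2 consistent
T/I-1 ? ·: tt|Tt|TT
T/I-2 aff ·: Tt|TT
T/II-1 aff I-1×I-2: Tt|TT
T/II-2 aff I-1×I-2: Tt|TT
T/II-3 ? I-1×I-2: tt|Tt|TT
⇒ T over [I-1,I-2,II-1,II-2,II-3]: 32 consistent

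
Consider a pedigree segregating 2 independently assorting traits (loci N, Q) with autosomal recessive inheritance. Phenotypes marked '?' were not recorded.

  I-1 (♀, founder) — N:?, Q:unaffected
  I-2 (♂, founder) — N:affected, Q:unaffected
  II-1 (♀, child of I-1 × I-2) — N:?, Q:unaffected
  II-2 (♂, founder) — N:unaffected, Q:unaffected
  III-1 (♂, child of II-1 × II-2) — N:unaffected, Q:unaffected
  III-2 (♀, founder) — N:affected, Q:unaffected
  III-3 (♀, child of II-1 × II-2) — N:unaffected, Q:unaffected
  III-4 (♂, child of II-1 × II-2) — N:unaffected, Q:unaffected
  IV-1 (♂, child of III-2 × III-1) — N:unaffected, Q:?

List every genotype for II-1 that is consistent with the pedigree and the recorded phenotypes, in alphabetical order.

II-1 ∈ {Nn QQ, Nn Qq, nn QQ, nn Qq}

N/I-1 ? ·: NN|Nn|nn
N/I-2 aff ·: nn
N/II-1 ? I-1×I-2: Nn|nn
N/II-2 un ·: NN|Nn
N/III-1 un II-1×II-2: NN|Nn
N/III-2 aff ·: nn
N/III-3 un II-1×II-2: NN|Nn
N/III-4 un II-1×II-2: NN|Nn
N/IV-1 un III-2×III-1: Nn
⇒ N over [I-1,I-2,II-1,II-2,III-1,III-2,III-3,III-4,IV-1]: 36 consistent
Q/I-1 un ·: QQ|Qq
Q/I-2 un ·: QQ|Qq
Q/II-1 un I-1×I-2: QQ|Qq
Q/II-2 un ·: QQ|Qq
Q/III-1 un II-1×II-2: QQ|Qq
Q/III-2 un ·: QQ|Qq
Q/III-3 un II-1×II-2: QQ|Qq
Q/III-4 un II-1×II-2: QQ|Qq
Q/IV-1 ? III-2×III-1: QQ|Qq|qq
⇒ Q over [I-1,I-2,II-1,II-2,III-1,III-2,III-3,III-4,IV-1]: 332 consistent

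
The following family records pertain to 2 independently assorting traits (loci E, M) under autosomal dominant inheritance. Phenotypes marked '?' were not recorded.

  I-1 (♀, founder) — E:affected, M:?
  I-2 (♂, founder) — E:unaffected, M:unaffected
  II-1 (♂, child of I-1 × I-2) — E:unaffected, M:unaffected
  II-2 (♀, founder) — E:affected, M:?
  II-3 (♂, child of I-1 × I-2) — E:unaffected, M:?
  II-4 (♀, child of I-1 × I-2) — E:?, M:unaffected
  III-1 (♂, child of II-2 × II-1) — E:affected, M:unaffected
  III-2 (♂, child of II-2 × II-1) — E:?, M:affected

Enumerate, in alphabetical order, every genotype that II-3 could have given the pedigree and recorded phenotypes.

E/I-1 aff ·: Ee
E/I-2 un ·: ee
E/II-1 un I-1×I-2: ee
E/II-2 aff ·: Ee|EE
E/II-3 un I-1×I-2: ee
E/II-4 ? I-1×I-2: ee|Ee
E/III-1 aff II-2×II-1: Ee
E/III-2 ? II-2×II-1: ee|Ee
⇒ E over [I-1,I-2,II-1,II-2,II-3,II-4,III-1,III-2]: 6 consistent
M/I-1 ? ·: mm|Mm
M/I-2 un ·: mm
M/II-1 un I-1×I-2: mm
M/II-2 ? ·: Mm
M/II-3 ? I-1×I-2: mm|Mm
M/II-4 un I-1×I-2: mm
M/III-1 un II-2×II-1: mm
M/III-2 aff II-2×II-1: Mm
⇒ M over [I-1,I-2,II-1,II-2,II-3,II-4,III-1,III-2]: 3 consistent

II-3 ∈ {ee Mm, ee mm}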